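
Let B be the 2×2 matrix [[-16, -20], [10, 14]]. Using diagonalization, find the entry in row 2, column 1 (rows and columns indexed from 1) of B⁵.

8800

Characteristic polynomial: t^2 + 2t - 24 = (t - 4)(t + 6), so the eigenvalues are -6, 4.
t=4: eigenvector (1, -1).
t=-6: eigenvector (2, -1).
P = [[1, 2], [-1, -1]], D = diag(4, -6), P⁻¹ = [[-1, -2], [1, 1]].
B⁵ = P·diag(1024, -7776)·P⁻¹ = [[-16576, -17600], [8800, 9824]].
The requested entry is 8800.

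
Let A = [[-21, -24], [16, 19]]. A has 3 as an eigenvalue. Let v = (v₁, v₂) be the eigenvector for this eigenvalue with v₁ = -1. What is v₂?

A − 3I = [[-24, -24], [16, 16]].
Solving (A − 3I)v = 0 gives the eigenspace spanned by (-1, 1).
With v₁ = -1, v = (-1, 1), so v₂ = 1.

1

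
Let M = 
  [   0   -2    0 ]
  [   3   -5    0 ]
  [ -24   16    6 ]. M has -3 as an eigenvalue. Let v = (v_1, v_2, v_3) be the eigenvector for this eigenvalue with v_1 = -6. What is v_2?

-9

M + 3I = [[3, -2, 0], [3, -2, 0], [-24, 16, 9]].
Solving (M + 3I)v = 0 gives the eigenspace spanned by (-6, -9, 0).
With v_1 = -6, v = (-6, -9, 0), so v_2 = -9.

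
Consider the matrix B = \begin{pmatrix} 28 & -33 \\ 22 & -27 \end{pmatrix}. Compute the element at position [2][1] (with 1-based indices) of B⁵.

21802

Characteristic polynomial: r^2 - r - 30 = (r - 6)(r + 5), so the eigenvalues are -5, 6.
r=6: eigenvector (-3, -2).
r=-5: eigenvector (1, 1).
P = [[-3, 1], [-2, 1]], D = diag(6, -5), P⁻¹ = [[-1, 1], [-2, 3]].
B⁵ = P·diag(7776, -3125)·P⁻¹ = [[29578, -32703], [21802, -24927]].
The requested entry is 21802.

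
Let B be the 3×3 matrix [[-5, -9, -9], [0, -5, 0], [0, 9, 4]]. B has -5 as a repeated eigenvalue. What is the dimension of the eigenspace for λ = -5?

2

B + 5I = [[0, -9, -9], [0, 0, 0], [0, 9, 9]].
This matrix has rank 1, so its null space has dimension 3 − 1 = 2.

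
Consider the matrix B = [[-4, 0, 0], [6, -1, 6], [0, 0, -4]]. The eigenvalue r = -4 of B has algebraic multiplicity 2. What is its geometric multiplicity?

2

B + 4I = [[0, 0, 0], [6, 3, 6], [0, 0, 0]].
This matrix has rank 1, so its null space has dimension 3 − 1 = 2.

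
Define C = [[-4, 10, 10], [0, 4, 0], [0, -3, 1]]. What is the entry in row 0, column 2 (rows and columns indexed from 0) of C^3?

Characteristic polynomial: λ^3 - λ^2 - 16λ + 16 = (λ - 4)(λ - 1)(λ + 4), so the eigenvalues are -4, 1, 4.
λ=1: eigenvector (2, 0, 1).
λ=4: eigenvector (0, 1, -1).
λ=-4: eigenvector (1, 0, 0).
P = [[2, 0, 1], [0, 1, 0], [1, -1, 0]], D = diag(1, 4, -4), P⁻¹ = [[0, 1, 1], [0, 1, 0], [1, -2, -2]].
C³ = P·diag(1, 64, -64)·P⁻¹ = [[-64, 130, 130], [0, 64, 0], [0, -63, 1]].
The requested entry is 130.

130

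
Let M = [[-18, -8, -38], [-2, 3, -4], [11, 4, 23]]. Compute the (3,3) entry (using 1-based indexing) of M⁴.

Characteristic polynomial: s^3 - 8s^2 + 19s - 12 = (s - 4)(s - 3)(s - 1), so the eigenvalues are 1, 3, 4.
s=4: eigenvector (-1, -2, 1).
s=3: eigenvector (-4, 1, 2).
s=1: eigenvector (-2, 0, 1).
P = [[-1, -4, -2], [-2, 1, 0], [1, 2, 1]], D = diag(4, 3, 1), P⁻¹ = [[1, 0, 2], [2, 1, 4], [-5, -2, -9]].
M⁴ = P·diag(256, 81, 1)·P⁻¹ = [[-894, -320, -1790], [-350, 81, -700], [575, 160, 1151]].
The requested entry is 1151.

1151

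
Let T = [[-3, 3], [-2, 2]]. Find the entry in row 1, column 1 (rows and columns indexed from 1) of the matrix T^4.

Characteristic polynomial: s^2 + s = s(s + 1), so the eigenvalues are -1, 0.
s=-1: eigenvector (3, 2).
s=0: eigenvector (1, 1).
P = [[3, 1], [2, 1]], D = diag(-1, 0), P⁻¹ = [[1, -1], [-2, 3]].
T⁴ = P·diag(1, 0)·P⁻¹ = [[3, -3], [2, -2]].
The requested entry is 3.

3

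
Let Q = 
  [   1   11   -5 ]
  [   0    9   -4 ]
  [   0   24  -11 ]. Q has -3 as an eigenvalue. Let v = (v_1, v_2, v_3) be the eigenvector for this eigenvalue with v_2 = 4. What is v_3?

Q + 3I = [[4, 11, -5], [0, 12, -4], [0, 24, -8]].
Solving (Q + 3I)v = 0 gives the eigenspace spanned by (4, 4, 12).
With v_2 = 4, v = (4, 4, 12), so v_3 = 12.

12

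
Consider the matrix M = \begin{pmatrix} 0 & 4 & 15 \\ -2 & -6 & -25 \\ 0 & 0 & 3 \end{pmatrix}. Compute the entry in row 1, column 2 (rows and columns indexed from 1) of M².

Characteristic polynomial: μ^3 + 3μ^2 - 10μ - 24 = (μ - 3)(μ + 2)(μ + 4), so the eigenvalues are -4, -2, 3.
μ=-2: eigenvector (2, -1, 0).
μ=-4: eigenvector (-1, 1, 0).
μ=3: eigenvector (1, -3, 1).
P = [[2, -1, 1], [-1, 1, -3], [0, 0, 1]], D = diag(-2, -4, 3), P⁻¹ = [[1, 1, 2], [1, 2, 5], [0, 0, 1]].
M² = P·diag(4, 16, 9)·P⁻¹ = [[-8, -24, -55], [12, 28, 45], [0, 0, 9]].
The requested entry is -24.

-24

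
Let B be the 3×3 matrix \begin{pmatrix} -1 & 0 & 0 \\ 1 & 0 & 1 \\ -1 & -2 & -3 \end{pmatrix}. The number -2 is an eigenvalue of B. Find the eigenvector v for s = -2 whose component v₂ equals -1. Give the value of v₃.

2

B + 2I = [[1, 0, 0], [1, 2, 1], [-1, -2, -1]].
Solving (B + 2I)v = 0 gives the eigenspace spanned by (0, -1, 2).
With v₂ = -1, v = (0, -1, 2), so v₃ = 2.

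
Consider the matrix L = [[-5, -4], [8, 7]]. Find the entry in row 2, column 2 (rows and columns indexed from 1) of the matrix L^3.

55

Characteristic polynomial: μ^2 - 2μ - 3 = (μ - 3)(μ + 1), so the eigenvalues are -1, 3.
μ=3: eigenvector (1, -2).
μ=-1: eigenvector (1, -1).
P = [[1, 1], [-2, -1]], D = diag(3, -1), P⁻¹ = [[-1, -1], [2, 1]].
L³ = P·diag(27, -1)·P⁻¹ = [[-29, -28], [56, 55]].
The requested entry is 55.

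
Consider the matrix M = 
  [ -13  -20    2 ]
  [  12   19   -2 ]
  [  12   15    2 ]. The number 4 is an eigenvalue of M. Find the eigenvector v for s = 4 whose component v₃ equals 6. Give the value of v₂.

M − 4I = [[-17, -20, 2], [12, 15, -2], [12, 15, -2]].
Solving (M − 4I)v = 0 gives the eigenspace spanned by (-4, 4, 6).
With v₃ = 6, v = (-4, 4, 6), so v₂ = 4.

4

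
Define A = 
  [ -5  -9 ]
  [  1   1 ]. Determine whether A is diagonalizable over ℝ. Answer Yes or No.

Characteristic polynomial: p(r) = r^2 + 4r + 4 = (r + 2)^2.
r = -2 has algebraic multiplicity 2; rank(A + 2I) = 1, so geometric multiplicity = 1.
Geometric multiplicity < algebraic multiplicity, so A is not diagonalizable.

No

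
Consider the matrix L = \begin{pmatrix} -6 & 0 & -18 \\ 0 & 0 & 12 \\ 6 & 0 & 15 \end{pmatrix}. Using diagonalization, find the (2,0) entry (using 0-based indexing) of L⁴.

Characteristic polynomial: λ^3 - 9λ^2 + 18λ = λ(λ - 6)(λ - 3), so the eigenvalues are 0, 3, 6.
λ=6: eigenvector (-3, 4, 2).
λ=0: eigenvector (0, 1, 0).
λ=3: eigenvector (-2, 4, 1).
P = [[-3, 0, -2], [4, 1, 4], [2, 0, 1]], D = diag(6, 0, 3), P⁻¹ = [[1, 0, 2], [4, 1, 4], [-2, 0, -3]].
L⁴ = P·diag(1296, 0, 81)·P⁻¹ = [[-3564, 0, -7290], [4536, 0, 9396], [2430, 0, 4941]].
The requested entry is 2430.

2430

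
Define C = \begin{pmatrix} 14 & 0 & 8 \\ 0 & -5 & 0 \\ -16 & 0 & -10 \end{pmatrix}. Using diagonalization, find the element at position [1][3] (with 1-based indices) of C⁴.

Characteristic polynomial: μ^3 + μ^2 - 32μ - 60 = (μ - 6)(μ + 2)(μ + 5), so the eigenvalues are -5, -2, 6.
μ=-2: eigenvector (-1, 0, 2).
μ=-5: eigenvector (0, 1, 0).
μ=6: eigenvector (1, 0, -1).
P = [[-1, 0, 1], [0, 1, 0], [2, 0, -1]], D = diag(-2, -5, 6), P⁻¹ = [[1, 0, 1], [0, 1, 0], [2, 0, 1]].
C⁴ = P·diag(16, 625, 1296)·P⁻¹ = [[2576, 0, 1280], [0, 625, 0], [-2560, 0, -1264]].
The requested entry is 1280.

1280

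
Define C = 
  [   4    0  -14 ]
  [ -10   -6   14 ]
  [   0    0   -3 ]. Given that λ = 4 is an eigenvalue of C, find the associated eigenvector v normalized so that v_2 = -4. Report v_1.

4

C − 4I = [[0, 0, -14], [-10, -10, 14], [0, 0, -7]].
Solving (C − 4I)v = 0 gives the eigenspace spanned by (4, -4, 0).
With v_2 = -4, v = (4, -4, 0), so v_1 = 4.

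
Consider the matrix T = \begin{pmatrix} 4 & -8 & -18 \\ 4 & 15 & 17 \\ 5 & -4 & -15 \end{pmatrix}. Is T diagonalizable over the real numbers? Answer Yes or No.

Characteristic polynomial: p(λ) = λ^3 - 4λ^2 - 35λ + 150 = (λ - 5)^2(λ + 6).
λ = 5 has algebraic multiplicity 2; rank(T − 5I) = 2, so geometric multiplicity = 1.
Geometric multiplicity < algebraic multiplicity, so T is not diagonalizable.

No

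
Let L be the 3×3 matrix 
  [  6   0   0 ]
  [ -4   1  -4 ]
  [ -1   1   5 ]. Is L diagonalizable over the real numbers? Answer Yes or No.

No

Characteristic polynomial: p(t) = t^3 - 12t^2 + 45t - 54 = (t - 6)(t - 3)^2.
t = 3 has algebraic multiplicity 2; rank(L − 3I) = 2, so geometric multiplicity = 1.
Geometric multiplicity < algebraic multiplicity, so L is not diagonalizable.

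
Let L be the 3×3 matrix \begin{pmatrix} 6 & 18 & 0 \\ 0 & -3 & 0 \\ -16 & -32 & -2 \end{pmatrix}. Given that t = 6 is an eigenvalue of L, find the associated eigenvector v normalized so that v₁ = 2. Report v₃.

L − 6I = [[0, 18, 0], [0, -9, 0], [-16, -32, -8]].
Solving (L − 6I)v = 0 gives the eigenspace spanned by (2, 0, -4).
With v₁ = 2, v = (2, 0, -4), so v₃ = -4.

-4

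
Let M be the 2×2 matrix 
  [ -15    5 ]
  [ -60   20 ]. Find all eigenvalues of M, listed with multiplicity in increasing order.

Characteristic polynomial: p(r) = r^2 - 5r = r(r - 5).
Roots (with multiplicity): 0, 5.

0, 5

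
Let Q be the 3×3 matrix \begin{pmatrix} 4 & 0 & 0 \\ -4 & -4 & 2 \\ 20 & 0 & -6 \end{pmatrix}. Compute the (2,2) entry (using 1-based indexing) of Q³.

Characteristic polynomial: μ^3 + 6μ^2 - 16μ - 96 = (μ - 4)(μ + 4)(μ + 6), so the eigenvalues are -6, -4, 4.
μ=4: eigenvector (1, 0, 2).
μ=-4: eigenvector (0, 1, 0).
μ=-6: eigenvector (0, -1, 1).
P = [[1, 0, 0], [0, 1, -1], [2, 0, 1]], D = diag(4, -4, -6), P⁻¹ = [[1, 0, 0], [-2, 1, 1], [-2, 0, 1]].
Q³ = P·diag(64, -64, -216)·P⁻¹ = [[64, 0, 0], [-304, -64, 152], [560, 0, -216]].
The requested entry is -64.

-64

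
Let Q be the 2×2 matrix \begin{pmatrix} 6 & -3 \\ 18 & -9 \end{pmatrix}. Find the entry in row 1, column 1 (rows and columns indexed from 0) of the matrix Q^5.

Characteristic polynomial: r^2 + 3r = r(r + 3), so the eigenvalues are -3, 0.
r=0: eigenvector (1, 2).
r=-3: eigenvector (1, 3).
P = [[1, 1], [2, 3]], D = diag(0, -3), P⁻¹ = [[3, -1], [-2, 1]].
Q⁵ = P·diag(0, -243)·P⁻¹ = [[486, -243], [1458, -729]].
The requested entry is -729.

-729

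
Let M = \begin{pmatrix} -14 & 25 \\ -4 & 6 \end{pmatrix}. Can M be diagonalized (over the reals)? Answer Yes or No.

Characteristic polynomial: p(r) = r^2 + 8r + 16 = (r + 4)^2.
r = -4 has algebraic multiplicity 2; rank(M + 4I) = 1, so geometric multiplicity = 1.
Geometric multiplicity < algebraic multiplicity, so M is not diagonalizable.

No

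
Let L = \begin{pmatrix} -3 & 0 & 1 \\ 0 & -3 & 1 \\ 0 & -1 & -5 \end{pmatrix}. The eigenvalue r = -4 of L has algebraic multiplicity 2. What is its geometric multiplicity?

1

L + 4I = [[1, 0, 1], [0, 1, 1], [0, -1, -1]].
This matrix has rank 2, so its null space has dimension 3 − 2 = 1.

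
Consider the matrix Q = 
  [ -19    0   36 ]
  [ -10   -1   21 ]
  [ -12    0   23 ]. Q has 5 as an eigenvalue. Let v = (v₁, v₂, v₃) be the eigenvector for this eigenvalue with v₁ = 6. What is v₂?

4

Q − 5I = [[-24, 0, 36], [-10, -6, 21], [-12, 0, 18]].
Solving (Q − 5I)v = 0 gives the eigenspace spanned by (6, 4, 4).
With v₁ = 6, v = (6, 4, 4), so v₂ = 4.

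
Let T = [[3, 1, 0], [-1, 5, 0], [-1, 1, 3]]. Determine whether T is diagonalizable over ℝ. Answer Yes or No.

No

Characteristic polynomial: p(s) = s^3 - 11s^2 + 40s - 48 = (s - 4)^2(s - 3).
s = 4 has algebraic multiplicity 2; rank(T − 4I) = 2, so geometric multiplicity = 1.
Geometric multiplicity < algebraic multiplicity, so T is not diagonalizable.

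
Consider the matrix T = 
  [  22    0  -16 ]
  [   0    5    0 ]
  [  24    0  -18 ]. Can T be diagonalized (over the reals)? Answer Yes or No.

Characteristic polynomial: p(r) = r^3 - 9r^2 + 8r + 60 = (r - 6)(r - 5)(r + 2).
All 3 eigenvalues are distinct, so T is diagonalizable.

Yes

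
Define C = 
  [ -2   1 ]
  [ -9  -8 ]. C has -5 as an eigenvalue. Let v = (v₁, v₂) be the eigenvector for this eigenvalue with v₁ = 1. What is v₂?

-3

C + 5I = [[3, 1], [-9, -3]].
Solving (C + 5I)v = 0 gives the eigenspace spanned by (1, -3).
With v₁ = 1, v = (1, -3), so v₂ = -3.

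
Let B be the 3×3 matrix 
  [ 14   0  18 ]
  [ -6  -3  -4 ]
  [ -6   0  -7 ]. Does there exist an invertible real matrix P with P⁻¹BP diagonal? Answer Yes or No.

Characteristic polynomial: p(r) = r^3 - 4r^2 - 11r + 30 = (r - 5)(r - 2)(r + 3).
All 3 eigenvalues are distinct, so B is diagonalizable.

Yes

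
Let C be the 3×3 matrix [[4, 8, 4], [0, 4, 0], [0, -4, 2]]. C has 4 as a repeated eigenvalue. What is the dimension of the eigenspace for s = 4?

2

C − 4I = [[0, 8, 4], [0, 0, 0], [0, -4, -2]].
This matrix has rank 1, so its null space has dimension 3 − 1 = 2.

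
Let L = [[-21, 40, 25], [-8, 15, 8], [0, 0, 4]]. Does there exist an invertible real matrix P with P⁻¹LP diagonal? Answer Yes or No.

Characteristic polynomial: p(t) = t^3 + 2t^2 - 19t - 20 = (t - 4)(t + 1)(t + 5).
All 3 eigenvalues are distinct, so L is diagonalizable.

Yes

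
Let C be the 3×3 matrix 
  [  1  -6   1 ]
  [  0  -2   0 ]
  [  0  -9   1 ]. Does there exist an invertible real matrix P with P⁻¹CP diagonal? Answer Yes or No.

No

Characteristic polynomial: p(μ) = μ^3 - 3μ + 2 = (μ - 1)^2(μ + 2).
μ = 1 has algebraic multiplicity 2; rank(C − 1I) = 2, so geometric multiplicity = 1.
Geometric multiplicity < algebraic multiplicity, so C is not diagonalizable.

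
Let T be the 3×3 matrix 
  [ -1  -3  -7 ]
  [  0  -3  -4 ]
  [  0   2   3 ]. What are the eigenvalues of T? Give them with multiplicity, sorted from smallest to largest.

-1, -1, 1

Characteristic polynomial: p(μ) = μ^3 + μ^2 - μ - 1 = (μ - 1)(μ + 1)^2.
Roots (with multiplicity): -1, -1, 1.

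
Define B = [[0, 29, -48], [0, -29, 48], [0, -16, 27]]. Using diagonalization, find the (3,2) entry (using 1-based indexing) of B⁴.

1088

Characteristic polynomial: t^3 + 2t^2 - 15t = t(t - 3)(t + 5), so the eigenvalues are -5, 0, 3.
t=0: eigenvector (1, 0, 0).
t=3: eigenvector (-3, 3, 2).
t=-5: eigenvector (-2, 2, 1).
P = [[1, -3, -2], [0, 3, 2], [0, 2, 1]], D = diag(0, 3, -5), P⁻¹ = [[1, 1, 0], [0, -1, 2], [0, 2, -3]].
B⁴ = P·diag(0, 81, 625)·P⁻¹ = [[0, -2257, 3264], [0, 2257, -3264], [0, 1088, -1551]].
The requested entry is 1088.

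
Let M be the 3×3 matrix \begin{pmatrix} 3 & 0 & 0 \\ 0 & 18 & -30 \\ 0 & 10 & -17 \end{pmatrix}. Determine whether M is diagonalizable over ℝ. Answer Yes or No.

Yes

Characteristic polynomial: p(s) = s^3 - 4s^2 - 3s + 18 = (s - 3)^2(s + 2).
s = 3 has algebraic multiplicity 2; rank(M − 3I) = 1, so geometric multiplicity = 2.
Every eigenvalue has geometric = algebraic multiplicity, so M is diagonalizable.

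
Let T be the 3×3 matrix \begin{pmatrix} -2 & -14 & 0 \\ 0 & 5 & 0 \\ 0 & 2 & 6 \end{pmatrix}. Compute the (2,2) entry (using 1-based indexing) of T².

Characteristic polynomial: μ^3 - 9μ^2 + 8μ + 60 = (μ - 6)(μ - 5)(μ + 2), so the eigenvalues are -2, 5, 6.
μ=-2: eigenvector (1, 0, 0).
μ=6: eigenvector (0, 0, 1).
μ=5: eigenvector (-2, 1, -2).
P = [[1, 0, -2], [0, 0, 1], [0, 1, -2]], D = diag(-2, 6, 5), P⁻¹ = [[1, 2, 0], [0, 2, 1], [0, 1, 0]].
T² = P·diag(4, 36, 25)·P⁻¹ = [[4, -42, 0], [0, 25, 0], [0, 22, 36]].
The requested entry is 25.

25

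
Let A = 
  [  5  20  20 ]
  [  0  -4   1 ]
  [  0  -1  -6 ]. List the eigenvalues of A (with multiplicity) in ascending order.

-5, -5, 5

Characteristic polynomial: p(μ) = μ^3 + 5μ^2 - 25μ - 125 = (μ - 5)(μ + 5)^2.
Roots (with multiplicity): -5, -5, 5.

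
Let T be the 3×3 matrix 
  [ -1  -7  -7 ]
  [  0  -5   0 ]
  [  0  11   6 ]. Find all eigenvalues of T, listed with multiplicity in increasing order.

-5, -1, 6

Characteristic polynomial: p(s) = s^3 - 31s - 30 = (s - 6)(s + 1)(s + 5).
Roots (with multiplicity): -5, -1, 6.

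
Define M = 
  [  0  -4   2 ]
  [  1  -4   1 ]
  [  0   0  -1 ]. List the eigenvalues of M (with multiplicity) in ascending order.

Characteristic polynomial: p(s) = s^3 + 5s^2 + 8s + 4 = (s + 1)(s + 2)^2.
Roots (with multiplicity): -2, -2, -1.

-2, -2, -1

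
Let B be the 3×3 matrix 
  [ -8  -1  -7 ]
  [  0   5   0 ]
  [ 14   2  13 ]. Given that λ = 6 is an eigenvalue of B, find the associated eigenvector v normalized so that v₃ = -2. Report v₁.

1

B − 6I = [[-14, -1, -7], [0, -1, 0], [14, 2, 7]].
Solving (B − 6I)v = 0 gives the eigenspace spanned by (1, 0, -2).
With v₃ = -2, v = (1, 0, -2), so v₁ = 1.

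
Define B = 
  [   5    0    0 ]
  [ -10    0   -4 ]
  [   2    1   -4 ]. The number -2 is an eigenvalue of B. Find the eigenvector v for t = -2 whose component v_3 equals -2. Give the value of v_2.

B + 2I = [[7, 0, 0], [-10, 2, -4], [2, 1, -2]].
Solving (B + 2I)v = 0 gives the eigenspace spanned by (0, -4, -2).
With v_3 = -2, v = (0, -4, -2), so v_2 = -4.

-4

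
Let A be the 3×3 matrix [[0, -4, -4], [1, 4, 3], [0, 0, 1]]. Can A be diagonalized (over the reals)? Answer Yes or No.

No

Characteristic polynomial: p(μ) = μ^3 - 5μ^2 + 8μ - 4 = (μ - 2)^2(μ - 1).
μ = 2 has algebraic multiplicity 2; rank(A − 2I) = 2, so geometric multiplicity = 1.
Geometric multiplicity < algebraic multiplicity, so A is not diagonalizable.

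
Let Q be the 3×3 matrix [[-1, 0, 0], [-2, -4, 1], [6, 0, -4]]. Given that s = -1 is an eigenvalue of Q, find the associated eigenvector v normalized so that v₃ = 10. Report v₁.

Q + 1I = [[0, 0, 0], [-2, -3, 1], [6, 0, -3]].
Solving (Q + 1I)v = 0 gives the eigenspace spanned by (5, 0, 10).
With v₃ = 10, v = (5, 0, 10), so v₁ = 5.

5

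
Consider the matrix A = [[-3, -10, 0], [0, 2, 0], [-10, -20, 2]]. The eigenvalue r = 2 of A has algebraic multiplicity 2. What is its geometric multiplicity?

2

A − 2I = [[-5, -10, 0], [0, 0, 0], [-10, -20, 0]].
This matrix has rank 1, so its null space has dimension 3 − 1 = 2.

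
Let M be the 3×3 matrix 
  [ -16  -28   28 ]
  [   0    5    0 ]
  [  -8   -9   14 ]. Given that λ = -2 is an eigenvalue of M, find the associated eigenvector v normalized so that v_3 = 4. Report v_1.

8

M + 2I = [[-14, -28, 28], [0, 7, 0], [-8, -9, 16]].
Solving (M + 2I)v = 0 gives the eigenspace spanned by (8, 0, 4).
With v_3 = 4, v = (8, 0, 4), so v_1 = 8.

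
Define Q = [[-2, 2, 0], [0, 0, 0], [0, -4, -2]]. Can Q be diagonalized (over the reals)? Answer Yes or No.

Characteristic polynomial: p(r) = r^3 + 4r^2 + 4r = r(r + 2)^2.
r = -2 has algebraic multiplicity 2; rank(Q + 2I) = 1, so geometric multiplicity = 2.
Every eigenvalue has geometric = algebraic multiplicity, so Q is diagonalizable.

Yes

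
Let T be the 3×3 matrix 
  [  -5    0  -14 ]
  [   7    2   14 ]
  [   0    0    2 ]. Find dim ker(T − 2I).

T − 2I = [[-7, 0, -14], [7, 0, 14], [0, 0, 0]].
This matrix has rank 1, so its null space has dimension 3 − 1 = 2.

2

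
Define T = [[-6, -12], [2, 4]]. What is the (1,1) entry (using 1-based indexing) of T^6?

Characteristic polynomial: λ^2 + 2λ = λ(λ + 2), so the eigenvalues are -2, 0.
λ=-2: eigenvector (-3, 1).
λ=0: eigenvector (-2, 1).
P = [[-3, -2], [1, 1]], D = diag(-2, 0), P⁻¹ = [[-1, -2], [1, 3]].
T⁶ = P·diag(64, 0)·P⁻¹ = [[192, 384], [-64, -128]].
The requested entry is 192.

192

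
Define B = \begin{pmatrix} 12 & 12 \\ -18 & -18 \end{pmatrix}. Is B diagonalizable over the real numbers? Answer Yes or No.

Yes

Characteristic polynomial: p(λ) = λ^2 + 6λ = λ(λ + 6).
All 2 eigenvalues are distinct, so B is diagonalizable.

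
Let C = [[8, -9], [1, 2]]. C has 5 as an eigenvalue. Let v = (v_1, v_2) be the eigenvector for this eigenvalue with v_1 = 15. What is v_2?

C − 5I = [[3, -9], [1, -3]].
Solving (C − 5I)v = 0 gives the eigenspace spanned by (15, 5).
With v_1 = 15, v = (15, 5), so v_2 = 5.

5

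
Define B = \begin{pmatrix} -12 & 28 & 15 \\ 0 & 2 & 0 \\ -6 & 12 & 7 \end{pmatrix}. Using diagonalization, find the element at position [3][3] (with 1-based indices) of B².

Characteristic polynomial: s^3 + 3s^2 - 4s - 12 = (s - 2)(s + 2)(s + 3), so the eigenvalues are -3, -2, 2.
s=-2: eigenvector (-3, 0, -2).
s=2: eigenvector (2, 1, 0).
s=-3: eigenvector (5, 0, 3).
P = [[-3, 2, 5], [0, 1, 0], [-2, 0, 3]], D = diag(-2, 2, -3), P⁻¹ = [[3, -6, -5], [0, 1, 0], [2, -4, -3]].
B² = P·diag(4, 4, 9)·P⁻¹ = [[54, -100, -75], [0, 4, 0], [30, -60, -41]].
The requested entry is -41.

-41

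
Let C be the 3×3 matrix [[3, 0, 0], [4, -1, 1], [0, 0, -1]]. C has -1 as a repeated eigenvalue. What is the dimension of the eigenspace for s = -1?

1

C + 1I = [[4, 0, 0], [4, 0, 1], [0, 0, 0]].
This matrix has rank 2, so its null space has dimension 3 − 2 = 1.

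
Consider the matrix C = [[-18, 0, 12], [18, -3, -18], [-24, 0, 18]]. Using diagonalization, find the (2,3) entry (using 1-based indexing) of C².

Characteristic polynomial: λ^3 + 3λ^2 - 36λ - 108 = (λ - 6)(λ + 3)(λ + 6), so the eigenvalues are -6, -3, 6.
λ=-6: eigenvector (1, 0, 1).
λ=6: eigenvector (1, -2, 2).
λ=-3: eigenvector (0, 1, 0).
P = [[1, 1, 0], [0, -2, 1], [1, 2, 0]], D = diag(-6, 6, -3), P⁻¹ = [[2, 0, -1], [-1, 0, 1], [-2, 1, 2]].
C² = P·diag(36, 36, 9)·P⁻¹ = [[36, 0, 0], [54, 9, -54], [0, 0, 36]].
The requested entry is -54.

-54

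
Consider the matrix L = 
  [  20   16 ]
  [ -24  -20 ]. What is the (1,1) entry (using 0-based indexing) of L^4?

Characteristic polynomial: λ^2 - 16 = (λ - 4)(λ + 4), so the eigenvalues are -4, 4.
λ=4: eigenvector (1, -1).
λ=-4: eigenvector (-2, 3).
P = [[1, -2], [-1, 3]], D = diag(4, -4), P⁻¹ = [[3, 2], [1, 1]].
L⁴ = P·diag(256, 256)·P⁻¹ = [[256, 0], [0, 256]].
The requested entry is 256.

256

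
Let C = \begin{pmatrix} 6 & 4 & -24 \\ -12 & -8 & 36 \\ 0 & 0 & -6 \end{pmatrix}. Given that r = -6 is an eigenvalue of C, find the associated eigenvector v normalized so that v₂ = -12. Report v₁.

C + 6I = [[12, 4, -24], [-12, -2, 36], [0, 0, 0]].
Solving (C + 6I)v = 0 gives the eigenspace spanned by (8, -12, 2).
With v₂ = -12, v = (8, -12, 2), so v₁ = 8.

8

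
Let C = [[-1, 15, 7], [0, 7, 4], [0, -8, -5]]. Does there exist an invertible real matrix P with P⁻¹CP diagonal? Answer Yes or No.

No

Characteristic polynomial: p(λ) = λ^3 - λ^2 - 5λ - 3 = (λ - 3)(λ + 1)^2.
λ = -1 has algebraic multiplicity 2; rank(C + 1I) = 2, so geometric multiplicity = 1.
Geometric multiplicity < algebraic multiplicity, so C is not diagonalizable.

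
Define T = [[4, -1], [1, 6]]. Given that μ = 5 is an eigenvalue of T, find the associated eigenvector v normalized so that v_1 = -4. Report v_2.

4

T − 5I = [[-1, -1], [1, 1]].
Solving (T − 5I)v = 0 gives the eigenspace spanned by (-4, 4).
With v_1 = -4, v = (-4, 4), so v_2 = 4.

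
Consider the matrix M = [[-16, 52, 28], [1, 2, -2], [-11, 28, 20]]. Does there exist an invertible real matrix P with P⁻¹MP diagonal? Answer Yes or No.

Characteristic polynomial: p(s) = s^3 - 6s^2 + 32 = (s - 4)^2(s + 2).
s = 4 has algebraic multiplicity 2; rank(M − 4I) = 2, so geometric multiplicity = 1.
Geometric multiplicity < algebraic multiplicity, so M is not diagonalizable.

No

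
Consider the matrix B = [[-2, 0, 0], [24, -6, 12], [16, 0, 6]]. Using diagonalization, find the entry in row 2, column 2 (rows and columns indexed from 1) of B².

36

Characteristic polynomial: s^3 + 2s^2 - 36s - 72 = (s - 6)(s + 2)(s + 6), so the eigenvalues are -6, -2, 6.
s=-2: eigenvector (1, 0, -2).
s=6: eigenvector (0, 1, 1).
s=-6: eigenvector (0, 1, 0).
P = [[1, 0, 0], [0, 1, 1], [-2, 1, 0]], D = diag(-2, 6, -6), P⁻¹ = [[1, 0, 0], [2, 0, 1], [-2, 1, -1]].
B² = P·diag(4, 36, 36)·P⁻¹ = [[4, 0, 0], [0, 36, 0], [64, 0, 36]].
The requested entry is 36.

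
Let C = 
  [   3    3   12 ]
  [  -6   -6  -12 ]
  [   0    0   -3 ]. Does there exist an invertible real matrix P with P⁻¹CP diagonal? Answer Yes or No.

Characteristic polynomial: p(t) = t^3 + 6t^2 + 9t = t(t + 3)^2.
t = -3 has algebraic multiplicity 2; rank(C + 3I) = 1, so geometric multiplicity = 2.
Every eigenvalue has geometric = algebraic multiplicity, so C is diagonalizable.

Yes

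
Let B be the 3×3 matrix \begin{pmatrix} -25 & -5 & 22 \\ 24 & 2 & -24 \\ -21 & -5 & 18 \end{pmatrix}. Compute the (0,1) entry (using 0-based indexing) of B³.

Characteristic polynomial: λ^3 + 5λ^2 - 2λ - 24 = (λ - 2)(λ + 3)(λ + 4), so the eigenvalues are -4, -3, 2.
λ=-3: eigenvector (1, 0, 1).
λ=2: eigenvector (-1, 1, -1).
λ=-4: eigenvector (-2, 4, -1).
P = [[1, -1, -2], [0, 1, 4], [1, -1, -1]], D = diag(-3, 2, -4), P⁻¹ = [[3, 1, -2], [4, 1, -4], [-1, 0, 1]].
B³ = P·diag(-27, 8, -64)·P⁻¹ = [[-241, -35, 214], [288, 8, -288], [-177, -35, 150]].
The requested entry is -35.

-35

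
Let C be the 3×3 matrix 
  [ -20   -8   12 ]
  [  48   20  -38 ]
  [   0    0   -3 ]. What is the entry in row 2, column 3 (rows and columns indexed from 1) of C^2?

-70

Characteristic polynomial: s^3 + 3s^2 - 16s - 48 = (s - 4)(s + 3)(s + 4), so the eigenvalues are -4, -3, 4.
s=-4: eigenvector (1, -2, 0).
s=4: eigenvector (-1, 3, 0).
s=-3: eigenvector (-4, 10, 1).
P = [[1, -1, -4], [-2, 3, 10], [0, 0, 1]], D = diag(-4, 4, -3), P⁻¹ = [[3, 1, 2], [2, 1, -2], [0, 0, 1]].
C² = P·diag(16, 16, 9)·P⁻¹ = [[16, 0, 28], [0, 16, -70], [0, 0, 9]].
The requested entry is -70.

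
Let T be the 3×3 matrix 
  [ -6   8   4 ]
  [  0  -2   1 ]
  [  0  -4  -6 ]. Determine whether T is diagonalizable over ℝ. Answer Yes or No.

No

Characteristic polynomial: p(λ) = λ^3 + 14λ^2 + 64λ + 96 = (λ + 4)^2(λ + 6).
λ = -4 has algebraic multiplicity 2; rank(T + 4I) = 2, so geometric multiplicity = 1.
Geometric multiplicity < algebraic multiplicity, so T is not diagonalizable.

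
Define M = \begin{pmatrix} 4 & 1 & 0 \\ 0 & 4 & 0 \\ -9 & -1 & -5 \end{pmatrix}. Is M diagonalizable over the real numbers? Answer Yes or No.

Characteristic polynomial: p(t) = t^3 - 3t^2 - 24t + 80 = (t - 4)^2(t + 5).
t = 4 has algebraic multiplicity 2; rank(M − 4I) = 2, so geometric multiplicity = 1.
Geometric multiplicity < algebraic multiplicity, so M is not diagonalizable.

No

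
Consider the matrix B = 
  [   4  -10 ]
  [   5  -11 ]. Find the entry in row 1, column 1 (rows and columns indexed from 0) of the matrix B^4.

Characteristic polynomial: λ^2 + 7λ + 6 = (λ + 1)(λ + 6), so the eigenvalues are -6, -1.
λ=-1: eigenvector (2, 1).
λ=-6: eigenvector (1, 1).
P = [[2, 1], [1, 1]], D = diag(-1, -6), P⁻¹ = [[1, -1], [-1, 2]].
B⁴ = P·diag(1, 1296)·P⁻¹ = [[-1294, 2590], [-1295, 2591]].
The requested entry is 2591.

2591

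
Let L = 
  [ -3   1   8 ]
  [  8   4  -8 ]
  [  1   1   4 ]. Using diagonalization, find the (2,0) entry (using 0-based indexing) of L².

Characteristic polynomial: r^3 - 5r^2 - 16r + 80 = (r - 5)(r - 4)(r + 4), so the eigenvalues are -4, 4, 5.
r=5: eigenvector (1, 0, 1).
r=4: eigenvector (-1, 1, -1).
r=-4: eigenvector (-1, 1, 0).
P = [[1, -1, -1], [0, 1, 1], [1, -1, 0]], D = diag(5, 4, -4), P⁻¹ = [[1, 1, 0], [1, 1, -1], [-1, 0, 1]].
L² = P·diag(25, 16, 16)·P⁻¹ = [[25, 9, 0], [0, 16, 0], [9, 9, 16]].
The requested entry is 9.

9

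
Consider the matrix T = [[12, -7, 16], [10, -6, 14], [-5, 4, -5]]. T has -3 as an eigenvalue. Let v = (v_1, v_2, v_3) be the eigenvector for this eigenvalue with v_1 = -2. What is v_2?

-2

T + 3I = [[15, -7, 16], [10, -3, 14], [-5, 4, -2]].
Solving (T + 3I)v = 0 gives the eigenspace spanned by (-2, -2, 1).
With v_1 = -2, v = (-2, -2, 1), so v_2 = -2.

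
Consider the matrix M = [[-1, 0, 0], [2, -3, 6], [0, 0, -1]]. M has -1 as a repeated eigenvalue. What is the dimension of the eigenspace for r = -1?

M + 1I = [[0, 0, 0], [2, -2, 6], [0, 0, 0]].
This matrix has rank 1, so its null space has dimension 3 − 1 = 2.

2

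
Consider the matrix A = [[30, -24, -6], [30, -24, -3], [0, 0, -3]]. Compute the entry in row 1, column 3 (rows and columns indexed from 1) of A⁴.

Characteristic polynomial: r^3 - 3r^2 - 18r = r(r - 6)(r + 3), so the eigenvalues are -3, 0, 6.
r=6: eigenvector (1, 1, 0).
r=0: eigenvector (4, 5, 0).
r=-3: eigenvector (-2, -3, 1).
P = [[1, 4, -2], [1, 5, -3], [0, 0, 1]], D = diag(6, 0, -3), P⁻¹ = [[5, -4, -2], [-1, 1, 1], [0, 0, 1]].
A⁴ = P·diag(1296, 0, 81)·P⁻¹ = [[6480, -5184, -2754], [6480, -5184, -2835], [0, 0, 81]].
The requested entry is -2754.

-2754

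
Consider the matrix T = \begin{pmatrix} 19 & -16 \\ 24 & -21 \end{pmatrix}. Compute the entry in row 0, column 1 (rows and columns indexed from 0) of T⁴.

1088

Characteristic polynomial: μ^2 + 2μ - 15 = (μ - 3)(μ + 5), so the eigenvalues are -5, 3.
μ=3: eigenvector (1, 1).
μ=-5: eigenvector (2, 3).
P = [[1, 2], [1, 3]], D = diag(3, -5), P⁻¹ = [[3, -2], [-1, 1]].
T⁴ = P·diag(81, 625)·P⁻¹ = [[-1007, 1088], [-1632, 1713]].
The requested entry is 1088.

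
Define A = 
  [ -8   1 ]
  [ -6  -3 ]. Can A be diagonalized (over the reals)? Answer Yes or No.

Yes

Characteristic polynomial: p(r) = r^2 + 11r + 30 = (r + 5)(r + 6).
All 2 eigenvalues are distinct, so A is diagonalizable.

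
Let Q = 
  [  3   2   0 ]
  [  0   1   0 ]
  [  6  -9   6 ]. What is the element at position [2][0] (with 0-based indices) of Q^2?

Characteristic polynomial: μ^3 - 10μ^2 + 27μ - 18 = (μ - 6)(μ - 3)(μ - 1), so the eigenvalues are 1, 3, 6.
μ=1: eigenvector (-1, 1, 3).
μ=3: eigenvector (1, 0, -2).
μ=6: eigenvector (0, 0, 1).
P = [[-1, 1, 0], [1, 0, 0], [3, -2, 1]], D = diag(1, 3, 6), P⁻¹ = [[0, 1, 0], [1, 1, 0], [2, -1, 1]].
Q² = P·diag(1, 9, 36)·P⁻¹ = [[9, 8, 0], [0, 1, 0], [54, -51, 36]].
The requested entry is 54.

54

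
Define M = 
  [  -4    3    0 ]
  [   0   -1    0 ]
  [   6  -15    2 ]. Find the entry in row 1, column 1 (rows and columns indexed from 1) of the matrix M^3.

Characteristic polynomial: t^3 + 3t^2 - 6t - 8 = (t - 2)(t + 1)(t + 4), so the eigenvalues are -4, -1, 2.
t=2: eigenvector (0, 0, 1).
t=-1: eigenvector (1, 1, 3).
t=-4: eigenvector (1, 0, -1).
P = [[0, 1, 1], [0, 1, 0], [1, 3, -1]], D = diag(2, -1, -4), P⁻¹ = [[1, -4, 1], [0, 1, 0], [1, -1, 0]].
M³ = P·diag(8, -1, -64)·P⁻¹ = [[-64, 63, 0], [0, -1, 0], [72, -99, 8]].
The requested entry is -64.

-64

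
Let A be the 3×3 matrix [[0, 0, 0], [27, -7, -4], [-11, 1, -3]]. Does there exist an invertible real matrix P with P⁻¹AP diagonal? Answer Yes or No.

No

Characteristic polynomial: p(μ) = μ^3 + 10μ^2 + 25μ = μ(μ + 5)^2.
μ = -5 has algebraic multiplicity 2; rank(A + 5I) = 2, so geometric multiplicity = 1.
Geometric multiplicity < algebraic multiplicity, so A is not diagonalizable.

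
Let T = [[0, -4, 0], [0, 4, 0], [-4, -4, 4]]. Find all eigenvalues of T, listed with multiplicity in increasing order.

Characteristic polynomial: p(r) = r^3 - 8r^2 + 16r = r(r - 4)^2.
Roots (with multiplicity): 0, 4, 4.

0, 4, 4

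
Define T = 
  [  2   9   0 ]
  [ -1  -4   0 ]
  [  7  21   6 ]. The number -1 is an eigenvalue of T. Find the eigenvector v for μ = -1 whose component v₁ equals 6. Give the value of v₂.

-2

T + 1I = [[3, 9, 0], [-1, -3, 0], [7, 21, 7]].
Solving (T + 1I)v = 0 gives the eigenspace spanned by (6, -2, 0).
With v₁ = 6, v = (6, -2, 0), so v₂ = -2.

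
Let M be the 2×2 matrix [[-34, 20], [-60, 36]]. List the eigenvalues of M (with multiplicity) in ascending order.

Characteristic polynomial: p(μ) = μ^2 - 2μ - 24 = (μ - 6)(μ + 4).
Roots (with multiplicity): -4, 6.

-4, 6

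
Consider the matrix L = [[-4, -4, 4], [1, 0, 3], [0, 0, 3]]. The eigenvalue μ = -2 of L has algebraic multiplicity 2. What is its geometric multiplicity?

L + 2I = [[-2, -4, 4], [1, 2, 3], [0, 0, 5]].
This matrix has rank 2, so its null space has dimension 3 − 2 = 1.

1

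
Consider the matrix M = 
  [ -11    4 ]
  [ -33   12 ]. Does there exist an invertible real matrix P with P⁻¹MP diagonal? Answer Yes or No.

Characteristic polynomial: p(s) = s^2 - s = s(s - 1).
All 2 eigenvalues are distinct, so M is diagonalizable.

Yes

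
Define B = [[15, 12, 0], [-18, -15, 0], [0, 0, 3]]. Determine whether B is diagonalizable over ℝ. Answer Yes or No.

Characteristic polynomial: p(t) = t^3 - 3t^2 - 9t + 27 = (t - 3)^2(t + 3).
t = 3 has algebraic multiplicity 2; rank(B − 3I) = 1, so geometric multiplicity = 2.
Every eigenvalue has geometric = algebraic multiplicity, so B is diagonalizable.

Yes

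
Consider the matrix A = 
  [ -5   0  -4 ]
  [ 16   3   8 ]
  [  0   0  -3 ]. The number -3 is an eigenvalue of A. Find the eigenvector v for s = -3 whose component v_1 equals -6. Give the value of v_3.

3

A + 3I = [[-2, 0, -4], [16, 6, 8], [0, 0, 0]].
Solving (A + 3I)v = 0 gives the eigenspace spanned by (-6, 12, 3).
With v_1 = -6, v = (-6, 12, 3), so v_3 = 3.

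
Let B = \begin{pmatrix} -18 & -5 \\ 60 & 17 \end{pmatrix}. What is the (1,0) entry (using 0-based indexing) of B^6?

-7980

Characteristic polynomial: t^2 + t - 6 = (t - 2)(t + 3), so the eigenvalues are -3, 2.
t=2: eigenvector (1, -4).
t=-3: eigenvector (1, -3).
P = [[1, 1], [-4, -3]], D = diag(2, -3), P⁻¹ = [[-3, -1], [4, 1]].
B⁶ = P·diag(64, 729)·P⁻¹ = [[2724, 665], [-7980, -1931]].
The requested entry is -7980.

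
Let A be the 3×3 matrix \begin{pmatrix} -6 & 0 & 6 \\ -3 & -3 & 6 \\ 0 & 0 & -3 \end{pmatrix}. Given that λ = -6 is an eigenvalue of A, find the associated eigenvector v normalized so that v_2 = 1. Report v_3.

0

A + 6I = [[0, 0, 6], [-3, 3, 6], [0, 0, 3]].
Solving (A + 6I)v = 0 gives the eigenspace spanned by (1, 1, 0).
With v_2 = 1, v = (1, 1, 0), so v_3 = 0.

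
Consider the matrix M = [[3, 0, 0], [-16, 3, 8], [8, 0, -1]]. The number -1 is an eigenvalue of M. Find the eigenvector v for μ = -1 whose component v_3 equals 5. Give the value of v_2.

-10

M + 1I = [[4, 0, 0], [-16, 4, 8], [8, 0, 0]].
Solving (M + 1I)v = 0 gives the eigenspace spanned by (0, -10, 5).
With v_3 = 5, v = (0, -10, 5), so v_2 = -10.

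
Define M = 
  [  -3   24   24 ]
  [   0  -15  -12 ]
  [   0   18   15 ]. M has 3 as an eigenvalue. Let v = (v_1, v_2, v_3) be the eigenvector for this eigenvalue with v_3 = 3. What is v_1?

4

M − 3I = [[-6, 24, 24], [0, -18, -12], [0, 18, 12]].
Solving (M − 3I)v = 0 gives the eigenspace spanned by (4, -2, 3).
With v_3 = 3, v = (4, -2, 3), so v_1 = 4.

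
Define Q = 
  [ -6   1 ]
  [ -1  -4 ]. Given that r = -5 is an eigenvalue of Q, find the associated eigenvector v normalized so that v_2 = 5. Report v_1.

Q + 5I = [[-1, 1], [-1, 1]].
Solving (Q + 5I)v = 0 gives the eigenspace spanned by (5, 5).
With v_2 = 5, v = (5, 5), so v_1 = 5.

5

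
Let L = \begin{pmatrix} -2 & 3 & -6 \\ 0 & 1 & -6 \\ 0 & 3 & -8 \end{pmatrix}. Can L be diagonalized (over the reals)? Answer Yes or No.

Characteristic polynomial: p(s) = s^3 + 9s^2 + 24s + 20 = (s + 2)^2(s + 5).
s = -2 has algebraic multiplicity 2; rank(L + 2I) = 1, so geometric multiplicity = 2.
Every eigenvalue has geometric = algebraic multiplicity, so L is diagonalizable.

Yes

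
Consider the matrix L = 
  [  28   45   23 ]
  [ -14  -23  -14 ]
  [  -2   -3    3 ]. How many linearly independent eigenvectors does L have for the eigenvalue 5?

L − 5I = [[23, 45, 23], [-14, -28, -14], [-2, -3, -2]].
This matrix has rank 2, so its null space has dimension 3 − 2 = 1.

1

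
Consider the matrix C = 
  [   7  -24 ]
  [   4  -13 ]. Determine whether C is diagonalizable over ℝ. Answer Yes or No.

Yes

Characteristic polynomial: p(r) = r^2 + 6r + 5 = (r + 1)(r + 5).
All 2 eigenvalues are distinct, so C is diagonalizable.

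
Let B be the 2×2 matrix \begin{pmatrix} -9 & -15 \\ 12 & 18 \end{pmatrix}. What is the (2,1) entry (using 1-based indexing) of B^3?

Characteristic polynomial: t^2 - 9t + 18 = (t - 6)(t - 3), so the eigenvalues are 3, 6.
t=3: eigenvector (5, -4).
t=6: eigenvector (-1, 1).
P = [[5, -1], [-4, 1]], D = diag(3, 6), P⁻¹ = [[1, 1], [4, 5]].
B³ = P·diag(27, 216)·P⁻¹ = [[-729, -945], [756, 972]].
The requested entry is 756.

756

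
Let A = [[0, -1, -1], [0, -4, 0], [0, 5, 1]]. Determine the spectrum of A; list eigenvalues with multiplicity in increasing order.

Characteristic polynomial: p(s) = s^3 + 3s^2 - 4s = s(s - 1)(s + 4).
Roots (with multiplicity): -4, 0, 1.

-4, 0, 1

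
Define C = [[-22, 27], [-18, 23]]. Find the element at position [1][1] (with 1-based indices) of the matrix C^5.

-9322

Characteristic polynomial: λ^2 - λ - 20 = (λ - 5)(λ + 4), so the eigenvalues are -4, 5.
λ=5: eigenvector (1, 1).
λ=-4: eigenvector (-3, -2).
P = [[1, -3], [1, -2]], D = diag(5, -4), P⁻¹ = [[-2, 3], [-1, 1]].
C⁵ = P·diag(3125, -1024)·P⁻¹ = [[-9322, 12447], [-8298, 11423]].
The requested entry is -9322.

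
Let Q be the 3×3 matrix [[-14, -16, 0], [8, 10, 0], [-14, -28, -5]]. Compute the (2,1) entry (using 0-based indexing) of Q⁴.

2436

Characteristic polynomial: r^3 + 9r^2 + 8r - 60 = (r - 2)(r + 5)(r + 6), so the eigenvalues are -6, -5, 2.
r=-6: eigenvector (-2, 1, 0).
r=2: eigenvector (-1, 1, -2).
r=-5: eigenvector (0, 0, 1).
P = [[-2, -1, 0], [1, 1, 0], [0, -2, 1]], D = diag(-6, 2, -5), P⁻¹ = [[-1, -1, 0], [1, 2, 0], [2, 4, 1]].
Q⁴ = P·diag(1296, 16, 625)·P⁻¹ = [[2576, 2560, 0], [-1280, -1264, 0], [1218, 2436, 625]].
The requested entry is 2436.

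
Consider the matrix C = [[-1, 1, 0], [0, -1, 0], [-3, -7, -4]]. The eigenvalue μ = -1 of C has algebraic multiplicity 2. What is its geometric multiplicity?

C + 1I = [[0, 1, 0], [0, 0, 0], [-3, -7, -3]].
This matrix has rank 2, so its null space has dimension 3 − 2 = 1.

1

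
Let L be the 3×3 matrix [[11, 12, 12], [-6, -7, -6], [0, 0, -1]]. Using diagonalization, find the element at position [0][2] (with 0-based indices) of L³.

252

Characteristic polynomial: λ^3 - 3λ^2 - 9λ - 5 = (λ - 5)(λ + 1)^2, so the eigenvalues are -1, -1, 5.
λ=-1: eigenvector (1, -1, 0).
λ=5: eigenvector (2, -1, 0).
λ=-1: eigenvector (-2, 1, 1).
P = [[1, 2, -2], [-1, -1, 1], [0, 0, 1]], D = diag(-1, 5, -1), P⁻¹ = [[-1, -2, 0], [1, 1, 1], [0, 0, 1]].
L³ = P·diag(-1, 125, -1)·P⁻¹ = [[251, 252, 252], [-126, -127, -126], [0, 0, -1]].
The requested entry is 252.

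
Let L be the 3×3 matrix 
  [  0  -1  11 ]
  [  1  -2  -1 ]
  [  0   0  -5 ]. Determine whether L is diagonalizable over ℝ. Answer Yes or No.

No

Characteristic polynomial: p(λ) = λ^3 + 7λ^2 + 11λ + 5 = (λ + 1)^2(λ + 5).
λ = -1 has algebraic multiplicity 2; rank(L + 1I) = 2, so geometric multiplicity = 1.
Geometric multiplicity < algebraic multiplicity, so L is not diagonalizable.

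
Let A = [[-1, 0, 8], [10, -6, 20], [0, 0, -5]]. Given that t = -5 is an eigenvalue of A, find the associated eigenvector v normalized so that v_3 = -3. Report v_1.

6

A + 5I = [[4, 0, 8], [10, -1, 20], [0, 0, 0]].
Solving (A + 5I)v = 0 gives the eigenspace spanned by (6, 0, -3).
With v_3 = -3, v = (6, 0, -3), so v_1 = 6.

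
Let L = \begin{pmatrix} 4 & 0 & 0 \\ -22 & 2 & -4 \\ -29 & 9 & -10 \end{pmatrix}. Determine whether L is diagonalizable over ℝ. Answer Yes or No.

Characteristic polynomial: p(t) = t^3 + 4t^2 - 16t - 64 = (t - 4)(t + 4)^2.
t = -4 has algebraic multiplicity 2; rank(L + 4I) = 2, so geometric multiplicity = 1.
Geometric multiplicity < algebraic multiplicity, so L is not diagonalizable.

No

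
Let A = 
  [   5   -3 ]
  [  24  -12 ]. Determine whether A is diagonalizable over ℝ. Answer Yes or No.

Characteristic polynomial: p(s) = s^2 + 7s + 12 = (s + 3)(s + 4).
All 2 eigenvalues are distinct, so A is diagonalizable.

Yes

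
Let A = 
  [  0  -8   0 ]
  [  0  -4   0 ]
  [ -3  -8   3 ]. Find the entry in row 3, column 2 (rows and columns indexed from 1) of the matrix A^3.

-128

Characteristic polynomial: r^3 + r^2 - 12r = r(r - 3)(r + 4), so the eigenvalues are -4, 0, 3.
r=0: eigenvector (1, 0, 1).
r=-4: eigenvector (2, 1, 2).
r=3: eigenvector (0, 0, 1).
P = [[1, 2, 0], [0, 1, 0], [1, 2, 1]], D = diag(0, -4, 3), P⁻¹ = [[1, -2, 0], [0, 1, 0], [-1, 0, 1]].
A³ = P·diag(0, -64, 27)·P⁻¹ = [[0, -128, 0], [0, -64, 0], [-27, -128, 27]].
The requested entry is -128.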